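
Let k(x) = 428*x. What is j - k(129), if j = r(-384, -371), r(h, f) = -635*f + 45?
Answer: 180418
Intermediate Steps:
r(h, f) = 45 - 635*f
j = 235630 (j = 45 - 635*(-371) = 45 + 235585 = 235630)
j - k(129) = 235630 - 428*129 = 235630 - 1*55212 = 235630 - 55212 = 180418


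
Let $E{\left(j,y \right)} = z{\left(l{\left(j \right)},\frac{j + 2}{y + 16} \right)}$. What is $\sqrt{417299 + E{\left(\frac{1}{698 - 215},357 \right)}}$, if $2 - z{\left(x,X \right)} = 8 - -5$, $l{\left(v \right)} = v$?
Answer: $2 \sqrt{104322} \approx 645.98$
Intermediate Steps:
$z{\left(x,X \right)} = -11$ ($z{\left(x,X \right)} = 2 - \left(8 - -5\right) = 2 - \left(8 + 5\right) = 2 - 13 = -11$)
$E{\left(j,y \right)} = -11$
$\sqrt{417299 + E{\left(\frac{1}{698 - 215},357 \right)}} = \sqrt{417299 - 11} = \sqrt{417288} = 2 \sqrt{104322}$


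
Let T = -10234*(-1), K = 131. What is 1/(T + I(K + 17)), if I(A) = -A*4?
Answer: 1/9642 ≈ 0.00010371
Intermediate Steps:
I(A) = -4*A
T = 10234
1/(T + I(K + 17)) = 1/(10234 - 4*(131 + 17)) = 1/(10234 - 4*148) = 1/(10234 - 592) = 1/9642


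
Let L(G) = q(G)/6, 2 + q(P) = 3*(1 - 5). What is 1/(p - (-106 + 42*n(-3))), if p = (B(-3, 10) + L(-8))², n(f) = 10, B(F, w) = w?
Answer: -9/2297 ≈ -0.0039182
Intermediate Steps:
q(P) = -14 (q(P) = -2 + 3*(1 - 5) = -2 + 3*(-4) = -2 - 12 = -14)
L(G) = -7/3 (L(G) = -14/6 = -14*⅙ = -7/3)
p = 529/9 (p = (10 - 7/3)² = (23/3)² = 529/9 ≈ 58.778)
1/(p - (-106 + 42*n(-3))) = 1/(529/9 - (-106 + 42*10)) = 1/(529/9 - (-106 + 420)) = 1/(529/9 - 1*314) = 1/(529/9 - 314) = 1/(-2297/9) = -9/2297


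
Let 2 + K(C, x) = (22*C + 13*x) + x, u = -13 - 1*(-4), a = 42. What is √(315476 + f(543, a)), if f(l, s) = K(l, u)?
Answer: 3*√36366 ≈ 572.10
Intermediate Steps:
u = -9 (u = -13 + 4 = -9)
K(C, x) = -2 + 14*x + 22*C (K(C, x) = -2 + ((22*C + 13*x) + x) = -2 + ((13*x + 22*C) + x) = -2 + (14*x + 22*C) = -2 + 14*x + 22*C)
f(l, s) = -128 + 22*l (f(l, s) = -2 + 14*(-9) + 22*l = -2 - 126 + 22*l = -128 + 22*l)
√(315476 + f(543, a)) = √(315476 + (-128 + 22*543)) = √(315476 + (-128 + 11946)) = √(315476 + 11818) = √327294 = 3*√36366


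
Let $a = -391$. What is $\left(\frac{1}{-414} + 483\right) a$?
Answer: $- \frac{3399337}{18} \approx -1.8885 \cdot 10^{5}$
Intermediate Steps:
$\left(\frac{1}{-414} + 483\right) a = \left(\frac{1}{-414} + 483\right) \left(-391\right) = \left(- \frac{1}{414} + 483\right) \left(-391\right) = \frac{199961}{414} \left(-391\right) = - \frac{3399337}{18}$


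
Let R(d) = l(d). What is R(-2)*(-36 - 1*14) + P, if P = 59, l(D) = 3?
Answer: -91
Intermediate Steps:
R(d) = 3
R(-2)*(-36 - 1*14) + P = 3*(-36 - 1*14) + 59 = 3*(-36 - 14) + 59 = 3*(-50) + 59 = -150 + 59 = -91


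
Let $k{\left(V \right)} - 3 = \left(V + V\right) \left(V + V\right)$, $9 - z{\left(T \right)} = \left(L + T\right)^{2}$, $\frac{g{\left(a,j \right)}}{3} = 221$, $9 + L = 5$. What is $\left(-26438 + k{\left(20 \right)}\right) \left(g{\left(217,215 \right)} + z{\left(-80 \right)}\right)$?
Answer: $158546640$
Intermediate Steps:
$L = -4$ ($L = -9 + 5 = -4$)
$g{\left(a,j \right)} = 663$ ($g{\left(a,j \right)} = 3 \cdot 221 = 663$)
$z{\left(T \right)} = 9 - \left(-4 + T\right)^{2}$
$k{\left(V \right)} = 3 + 4 V^{2}$ ($k{\left(V \right)} = 3 + \left(V + V\right) \left(V + V\right) = 3 + 2 V 2 V = 3 + 4 V^{2}$)
$\left(-26438 + k{\left(20 \right)}\right) \left(g{\left(217,215 \right)} + z{\left(-80 \right)}\right) = \left(-26438 + \left(3 + 4 \cdot 20^{2}\right)\right) \left(663 + \left(9 - \left(-4 - 80\right)^{2}\right)\right) = \left(-26438 + \left(3 + 4 \cdot 400\right)\right) \left(663 + \left(9 - \left(-84\right)^{2}\right)\right) = \left(-26438 + \left(3 + 1600\right)\right) \left(663 + \left(9 - 7056\right)\right) = \left(-26438 + 1603\right) \left(663 + \left(9 - 7056\right)\right) = - 24835 \left(663 - 7047\right) = \left(-24835\right) \left(-6384\right) = 158546640$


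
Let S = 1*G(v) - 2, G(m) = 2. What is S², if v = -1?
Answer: 0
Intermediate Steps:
S = 0 (S = 1*2 - 2 = 2 - 2 = 0)
S² = 0² = 0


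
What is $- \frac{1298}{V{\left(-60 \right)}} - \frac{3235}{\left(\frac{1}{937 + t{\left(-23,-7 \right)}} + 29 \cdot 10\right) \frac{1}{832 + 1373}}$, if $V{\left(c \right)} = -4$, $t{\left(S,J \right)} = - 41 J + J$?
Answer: $- \frac{17133095731}{705862} \approx -24273.0$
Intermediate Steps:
$t{\left(S,J \right)} = - 40 J$
$- \frac{1298}{V{\left(-60 \right)}} - \frac{3235}{\left(\frac{1}{937 + t{\left(-23,-7 \right)}} + 29 \cdot 10\right) \frac{1}{832 + 1373}} = - \frac{1298}{-4} - \frac{3235}{\left(\frac{1}{937 - -280} + 29 \cdot 10\right) \frac{1}{832 + 1373}} = \left(-1298\right) \left(- \frac{1}{4}\right) - \frac{3235}{\left(\frac{1}{937 + 280} + 290\right) \frac{1}{2205}} = \frac{649}{2} - \frac{3235}{\left(\frac{1}{1217} + 290\right) \frac{1}{2205}} = \frac{649}{2} - \frac{3235}{\frac{352931}{1217} \cdot \frac{1}{2205}} = \frac{649}{2} - \frac{3235}{\frac{352931}{2683485}} = \frac{649}{2} - \frac{8681073975}{352931} = - \frac{17133095731}{705862}$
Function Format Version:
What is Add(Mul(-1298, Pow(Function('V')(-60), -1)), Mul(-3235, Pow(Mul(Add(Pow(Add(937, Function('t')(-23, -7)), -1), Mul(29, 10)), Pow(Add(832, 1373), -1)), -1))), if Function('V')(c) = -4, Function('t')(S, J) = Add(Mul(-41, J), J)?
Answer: Rational(-17133095731, 705862) ≈ -24273.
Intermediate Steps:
Function('t')(S, J) = Mul(-40, J)
Add(Mul(-1298, Pow(Function('V')(-60), -1)), Mul(-3235, Pow(Mul(Add(Pow(Add(937, Function('t')(-23, -7)), -1), Mul(29, 10)), Pow(Add(832, 1373), -1)), -1))) = Add(Mul(-1298, Pow(-4, -1)), Mul(-3235, Pow(Mul(Add(Pow(Add(937, Mul(-40, -7)), -1), Mul(29, 10)), Pow(Add(832, 1373), -1)), -1))) = Add(Mul(-1298, Rational(-1, 4)), Mul(-3235, Pow(Mul(Add(Pow(Add(937, 280), -1), 290), Pow(2205, -1)), -1))) = Add(Rational(649, 2), Mul(-3235, Pow(Mul(Add(Pow(1217, -1), 290), Rational(1, 2205)), -1))) = Add(Rational(649, 2), Mul(-3235, Pow(Mul(Add(Rational(1, 1217), 290), Rational(1, 2205)), -1))) = Add(Rational(649, 2), Mul(-3235, Pow(Mul(Rational(352931, 1217), Rational(1, 2205)), -1))) = Add(Rational(649, 2), Mul(-3235, Pow(Rational(352931, 2683485), -1))) = Add(Rational(649, 2), Mul(-3235, Rational(2683485, 352931))) = Add(Rational(649, 2), Rational(-8681073975, 352931)) = Rational(-17133095731, 705862)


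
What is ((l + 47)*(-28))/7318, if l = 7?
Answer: -756/3659 ≈ -0.20661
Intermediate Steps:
((l + 47)*(-28))/7318 = ((7 + 47)*(-28))/7318 = (54*(-28))*(1/7318) = -1512*1/7318 = -756/3659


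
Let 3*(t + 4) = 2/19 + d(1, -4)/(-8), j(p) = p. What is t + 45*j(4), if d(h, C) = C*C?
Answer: 3332/19 ≈ 175.37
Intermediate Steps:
d(h, C) = C**2
t = -88/19 (t = -4 + (2/19 + (-4)**2/(-8))/3 = -4 + (2*(1/19) + 16*(-1/8))/3 = -4 + (2/19 - 2)/3 = -4 + (1/3)*(-36/19) = -4 - 12/19 = -88/19 ≈ -4.6316)
t + 45*j(4) = -88/19 + 45*4 = -88/19 + 180 = 3332/19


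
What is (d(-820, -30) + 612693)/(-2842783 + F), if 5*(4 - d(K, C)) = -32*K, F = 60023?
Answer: -607449/2782760 ≈ -0.21829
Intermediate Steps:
d(K, C) = 4 + 32*K/5 (d(K, C) = 4 - (-32)*K/5 = 4 + 32*K/5)
(d(-820, -30) + 612693)/(-2842783 + F) = ((4 + (32/5)*(-820)) + 612693)/(-2842783 + 60023) = ((4 - 5248) + 612693)/(-2782760) = (-5244 + 612693)*(-1/2782760) = 607449*(-1/2782760) = -607449/2782760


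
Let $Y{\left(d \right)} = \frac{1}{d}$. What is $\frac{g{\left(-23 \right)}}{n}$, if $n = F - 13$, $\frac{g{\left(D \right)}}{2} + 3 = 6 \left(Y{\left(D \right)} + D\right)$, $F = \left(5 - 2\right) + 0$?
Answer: $\frac{3249}{115} \approx 28.252$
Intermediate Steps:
$F = 3$ ($F = 3 + 0 = 3$)
$g{\left(D \right)} = -6 + 12 D + \frac{12}{D}$ ($g{\left(D \right)} = -6 + 2 \cdot 6 \left(\frac{1}{D} + D\right) = -6 + 2 \cdot 6 \left(D + \frac{1}{D}\right) = -6 + 2 \left(6 D + \frac{6}{D}\right) = -6 + \left(12 D + \frac{12}{D}\right) = -6 + 12 D + \frac{12}{D}$)
$n = -10$ ($n = 3 - 13 = -10$)
$\frac{g{\left(-23 \right)}}{n} = \frac{-6 + 12 \left(-23\right) + \frac{12}{-23}}{-10} = \left(-6 - 276 + 12 \left(- \frac{1}{23}\right)\right) \left(- \frac{1}{10}\right) = \left(-6 - 276 - \frac{12}{23}\right) \left(- \frac{1}{10}\right) = \left(- \frac{6498}{23}\right) \left(- \frac{1}{10}\right) = \frac{3249}{115}$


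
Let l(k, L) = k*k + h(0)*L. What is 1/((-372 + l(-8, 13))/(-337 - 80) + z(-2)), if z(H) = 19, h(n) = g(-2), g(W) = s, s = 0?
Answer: 417/8231 ≈ 0.050662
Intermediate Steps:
g(W) = 0
h(n) = 0
l(k, L) = k**2 (l(k, L) = k*k + 0*L = k**2 + 0 = k**2)
1/((-372 + l(-8, 13))/(-337 - 80) + z(-2)) = 1/((-372 + (-8)**2)/(-337 - 80) + 19) = 1/((-372 + 64)/(-417) + 19) = 1/(-308*(-1/417) + 19) = 1/(308/417 + 19) = 1/(8231/417) = 417/8231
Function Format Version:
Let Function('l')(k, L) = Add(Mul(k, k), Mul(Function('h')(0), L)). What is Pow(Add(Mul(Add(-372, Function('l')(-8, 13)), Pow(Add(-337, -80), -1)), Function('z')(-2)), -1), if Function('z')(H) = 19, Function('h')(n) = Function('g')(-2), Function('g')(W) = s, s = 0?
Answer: Rational(417, 8231) ≈ 0.050662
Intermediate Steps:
Function('g')(W) = 0
Function('h')(n) = 0
Function('l')(k, L) = Pow(k, 2) (Function('l')(k, L) = Add(Mul(k, k), Mul(0, L)) = Add(Pow(k, 2), 0) = Pow(k, 2))
Pow(Add(Mul(Add(-372, Function('l')(-8, 13)), Pow(Add(-337, -80), -1)), Function('z')(-2)), -1) = Pow(Add(Mul(Add(-372, Pow(-8, 2)), Pow(Add(-337, -80), -1)), 19), -1) = Pow(Add(Mul(Add(-372, 64), Pow(-417, -1)), 19), -1) = Pow(Add(Mul(-308, Rational(-1, 417)), 19), -1) = Pow(Add(Rational(308, 417), 19), -1) = Pow(Rational(8231, 417), -1) = Rational(417, 8231)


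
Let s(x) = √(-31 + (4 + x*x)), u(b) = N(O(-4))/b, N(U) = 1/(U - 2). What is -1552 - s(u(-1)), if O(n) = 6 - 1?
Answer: -1552 - 11*I*√2/3 ≈ -1552.0 - 5.1854*I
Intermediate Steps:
O(n) = 5
N(U) = 1/(-2 + U)
u(b) = 1/(3*b) (u(b) = 1/((-2 + 5)*b) = 1/(3*b))
s(x) = √(-27 + x²) (s(x) = √(-31 + (4 + x²)) = √(-27 + x²))
-1552 - s(u(-1)) = -1552 - √(-27 + ((⅓)/(-1))²) = -1552 - √(-27 + ((⅓)*(-1))²) = -1552 - √(-27 + (-⅓)²) = -1552 - √(-27 + ⅑) = -1552 - √(-242/9) = -1552 - 11*I*√2/3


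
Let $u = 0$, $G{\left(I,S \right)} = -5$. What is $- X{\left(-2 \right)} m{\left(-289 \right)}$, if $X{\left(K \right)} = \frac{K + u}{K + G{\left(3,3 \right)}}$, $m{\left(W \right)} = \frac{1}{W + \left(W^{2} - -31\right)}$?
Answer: $- \frac{2}{582841} \approx -3.4315 \cdot 10^{-6}$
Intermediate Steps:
$m{\left(W \right)} = \frac{1}{31 + W + W^{2}}$ ($m{\left(W \right)} = \frac{1}{W + \left(W^{2} + 31\right)} = \frac{1}{W + \left(31 + W^{2}\right)} = \frac{1}{31 + W + W^{2}}$)
$X{\left(K \right)} = \frac{K}{-5 + K}$ ($X{\left(K \right)} = \frac{K + 0}{K - 5} = \frac{K}{-5 + K}$)
$- X{\left(-2 \right)} m{\left(-289 \right)} = - \frac{\left(-2\right) \frac{1}{-5 - 2}}{31 - 289 + \left(-289\right)^{2}} = - \frac{\left(-2\right) \frac{1}{-7}}{31 - 289 + 83521} = - \frac{\left(-2\right) \left(- \frac{1}{7}\right)}{83263} = - \frac{2}{7 \cdot 83263} = \left(-1\right) \frac{2}{582841} = - \frac{2}{582841}$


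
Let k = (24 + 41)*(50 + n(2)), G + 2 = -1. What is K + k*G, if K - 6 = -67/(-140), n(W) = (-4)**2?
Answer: -1800893/140 ≈ -12864.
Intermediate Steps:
G = -3 (G = -2 - 1 = -3)
n(W) = 16
k = 4290 (k = (24 + 41)*(50 + 16) = 65*66 = 4290)
K = 907/140 (K = 6 - 67/(-140) = 6 - 67*(-1/140) = 6 + 67/140 = 907/140 ≈ 6.4786)
K + k*G = 907/140 + 4290*(-3) = 907/140 - 12870 = -1800893/140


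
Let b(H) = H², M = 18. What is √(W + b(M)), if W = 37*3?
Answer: √435 ≈ 20.857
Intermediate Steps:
W = 111
√(W + b(M)) = √(111 + 18²) = √(111 + 324) = √435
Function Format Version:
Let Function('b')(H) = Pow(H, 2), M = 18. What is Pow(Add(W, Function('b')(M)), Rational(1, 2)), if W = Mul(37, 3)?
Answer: Pow(435, Rational(1, 2)) ≈ 20.857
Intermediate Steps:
W = 111
Pow(Add(W, Function('b')(M)), Rational(1, 2)) = Pow(Add(111, Pow(18, 2)), Rational(1, 2)) = Pow(Add(111, 324), Rational(1, 2)) = Pow(435, Rational(1, 2))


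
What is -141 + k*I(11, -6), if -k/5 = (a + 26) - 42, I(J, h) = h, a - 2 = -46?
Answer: -1941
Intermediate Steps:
a = -44 (a = 2 - 46 = -44)
k = 300 (k = -5*((-44 + 26) - 42) = -5*(-18 - 42) = -5*(-60) = 300)
-141 + k*I(11, -6) = -141 + 300*(-6) = -141 - 1800 = -1941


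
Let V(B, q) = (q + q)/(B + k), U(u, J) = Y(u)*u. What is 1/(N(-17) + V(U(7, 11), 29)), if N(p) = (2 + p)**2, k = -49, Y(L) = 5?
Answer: 7/1546 ≈ 0.0045278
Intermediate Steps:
U(u, J) = 5*u
V(B, q) = 2*q/(-49 + B) (V(B, q) = (q + q)/(B - 49) = (2*q)/(-49 + B) = 2*q/(-49 + B))
1/(N(-17) + V(U(7, 11), 29)) = 1/((2 - 17)**2 + 2*29/(-49 + 5*7)) = 1/((-15)**2 + 2*29/(-49 + 35)) = 1/(225 + 2*29/(-14)) = 1/(225 + 2*29*(-1/14)) = 1/(225 - 29/7) = 1/(1546/7) = 7/1546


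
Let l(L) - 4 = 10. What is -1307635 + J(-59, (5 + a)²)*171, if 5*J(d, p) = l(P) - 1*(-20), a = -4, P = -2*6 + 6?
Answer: -6532361/5 ≈ -1.3065e+6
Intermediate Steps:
P = -6 (P = -12 + 6 = -6)
l(L) = 14 (l(L) = 4 + 10 = 14)
J(d, p) = 34/5 (J(d, p) = (14 - 1*(-20))/5 = (14 + 20)/5 = (⅕)*34 = 34/5)
-1307635 + J(-59, (5 + a)²)*171 = -1307635 + (34/5)*171 = -1307635 + 5814/5 = -6532361/5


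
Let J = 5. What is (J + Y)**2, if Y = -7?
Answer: 4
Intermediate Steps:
(J + Y)**2 = (5 - 7)**2 = (-2)**2 = 4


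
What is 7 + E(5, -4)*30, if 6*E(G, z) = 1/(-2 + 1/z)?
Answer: 43/9 ≈ 4.7778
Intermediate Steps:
E(G, z) = 1/(6*(-2 + 1/z))
7 + E(5, -4)*30 = 7 - 1*(-4)/(-6 + 12*(-4))*30 = 7 - 1*(-4)/(-6 - 48)*30 = 7 - 1*(-4)/(-54)*30 = 7 - 1*(-4)*(-1/54)*30 = 7 - 2/27*30 = 7 - 20/9 = 43/9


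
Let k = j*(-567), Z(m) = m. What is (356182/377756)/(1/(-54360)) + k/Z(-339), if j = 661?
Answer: -535179842109/10671607 ≈ -50150.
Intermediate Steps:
k = -374787 (k = 661*(-567) = -374787)
(356182/377756)/(1/(-54360)) + k/Z(-339) = (356182/377756)/(1/(-54360)) - 374787/(-339) = (356182*(1/377756))/(-1/54360) - 374787*(-1/339) = (178091/188878)*(-54360) + 124929/113 = -4840513380/94439 + 124929/113 = -535179842109/10671607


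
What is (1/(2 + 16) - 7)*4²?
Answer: -1000/9 ≈ -111.11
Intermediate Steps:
(1/(2 + 16) - 7)*4² = (1/18 - 7)*16 = -125/18*16 = -1000/9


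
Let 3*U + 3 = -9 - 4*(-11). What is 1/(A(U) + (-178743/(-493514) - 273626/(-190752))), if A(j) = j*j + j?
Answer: 70604086896/8913136754155 ≈ 0.0079214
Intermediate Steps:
U = 32/3 (U = -1 + (-9 - 4*(-11))/3 = -1 + (-9 + 44)/3 = -1 + (⅓)*35 = -1 + 35/3 = 32/3 ≈ 10.667)
A(j) = j + j² (A(j) = j² + j = j + j²)
1/(A(U) + (-178743/(-493514) - 273626/(-190752))) = 1/(32*(1 + 32/3)/3 + (-178743/(-493514) - 273626/(-190752))) = 1/((32/3)*(35/3) + (-178743*(-1/493514) - 273626*(-1/190752))) = 1/(1120/9 + (178743/493514 + 136813/95376)) = 1/(1120/9 + 42283461625/23534695632) = 1/(8913136754155/70604086896) = 70604086896/8913136754155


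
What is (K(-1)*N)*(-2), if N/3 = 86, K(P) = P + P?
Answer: 1032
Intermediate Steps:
K(P) = 2*P
N = 258 (N = 3*86 = 258)
(K(-1)*N)*(-2) = ((2*(-1))*258)*(-2) = -2*258*(-2) = -516*(-2) = 1032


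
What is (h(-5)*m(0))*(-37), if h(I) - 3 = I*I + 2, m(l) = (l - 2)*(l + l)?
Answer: 0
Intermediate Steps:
m(l) = 2*l*(-2 + l) (m(l) = (-2 + l)*(2*l) = 2*l*(-2 + l))
h(I) = 5 + I² (h(I) = 3 + (I*I + 2) = 3 + (I² + 2) = 3 + (2 + I²) = 5 + I²)
(h(-5)*m(0))*(-37) = ((5 + (-5)²)*(2*0*(-2 + 0)))*(-37) = ((5 + 25)*(2*0*(-2)))*(-37) = (30*0)*(-37) = 0*(-37) = 0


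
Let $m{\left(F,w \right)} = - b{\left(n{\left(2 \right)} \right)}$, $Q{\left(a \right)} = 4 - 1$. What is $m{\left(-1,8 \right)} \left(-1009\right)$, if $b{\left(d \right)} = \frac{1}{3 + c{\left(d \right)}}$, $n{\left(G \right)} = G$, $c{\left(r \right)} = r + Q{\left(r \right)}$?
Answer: $\frac{1009}{8} \approx 126.13$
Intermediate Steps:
$Q{\left(a \right)} = 3$
$c{\left(r \right)} = 3 + r$ ($c{\left(r \right)} = r + 3 = 3 + r$)
$b{\left(d \right)} = \frac{1}{6 + d}$ ($b{\left(d \right)} = \frac{1}{3 + \left(3 + d\right)} = \frac{1}{6 + d}$)
$m{\left(F,w \right)} = - \frac{1}{8}$ ($m{\left(F,w \right)} = - \frac{1}{6 + 2} = - \frac{1}{8}$)
$m{\left(-1,8 \right)} \left(-1009\right) = \left(- \frac{1}{8}\right) \left(-1009\right) = \frac{1009}{8}$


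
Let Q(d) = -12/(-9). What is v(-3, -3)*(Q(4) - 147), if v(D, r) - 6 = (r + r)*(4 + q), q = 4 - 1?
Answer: 5244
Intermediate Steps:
q = 3
Q(d) = 4/3 (Q(d) = -12*(-1/9) = 4/3)
v(D, r) = 6 + 14*r (v(D, r) = 6 + (r + r)*(4 + 3) = 6 + (2*r)*7 = 6 + 14*r)
v(-3, -3)*(Q(4) - 147) = (6 + 14*(-3))*(4/3 - 147) = (6 - 42)*(-437/3) = -36*(-437/3) = 5244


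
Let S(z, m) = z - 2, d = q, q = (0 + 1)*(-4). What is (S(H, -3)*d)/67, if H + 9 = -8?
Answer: 76/67 ≈ 1.1343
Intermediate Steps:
q = -4 (q = 1*(-4) = -4)
H = -17 (H = -9 - 8 = -17)
d = -4
S(z, m) = -2 + z
(S(H, -3)*d)/67 = ((-2 - 17)*(-4))/67 = -19*(-4)*(1/67) = 76*(1/67) = 76/67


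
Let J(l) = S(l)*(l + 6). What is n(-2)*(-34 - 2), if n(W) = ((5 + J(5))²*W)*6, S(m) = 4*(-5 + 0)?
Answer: 19969200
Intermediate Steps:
S(m) = -20 (S(m) = 4*(-5) = -20)
J(l) = -120 - 20*l (J(l) = -20*(l + 6) = -20*(6 + l) = -120 - 20*l)
n(W) = 277350*W (n(W) = ((5 + (-120 - 20*5))²*W)*6 = ((5 + (-120 - 100))²*W)*6 = ((5 - 220)²*W)*6 = ((-215)²*W)*6 = (46225*W)*6 = 277350*W)
n(-2)*(-34 - 2) = (277350*(-2))*(-34 - 2) = -554700*(-36) = 19969200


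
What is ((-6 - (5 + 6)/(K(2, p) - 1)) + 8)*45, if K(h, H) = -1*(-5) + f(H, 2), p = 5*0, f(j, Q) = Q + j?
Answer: 15/2 ≈ 7.5000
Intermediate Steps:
p = 0
K(h, H) = 7 + H (K(h, H) = -1*(-5) + (2 + H) = 5 + (2 + H) = 7 + H)
((-6 - (5 + 6)/(K(2, p) - 1)) + 8)*45 = ((-6 - (5 + 6)/((7 + 0) - 1)) + 8)*45 = ((-6 - 11/(7 - 1)) + 8)*45 = ((-6 - 11/6) + 8)*45 = (-47/6 + 8)*45 = (⅙)*45 = 15/2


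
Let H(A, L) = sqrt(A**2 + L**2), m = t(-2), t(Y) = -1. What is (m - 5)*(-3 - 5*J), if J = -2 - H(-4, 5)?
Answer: -42 - 30*sqrt(41) ≈ -234.09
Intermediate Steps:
m = -1
J = -2 - sqrt(41) (J = -2 - sqrt((-4)**2 + 5**2) = -2 - sqrt(16 + 25) = -2 - sqrt(41) ≈ -8.4031)
(m - 5)*(-3 - 5*J) = (-1 - 5)*(-3 - 5*(-2 - sqrt(41))) = -6*(-3 + (10 + 5*sqrt(41))) = -6*(7 + 5*sqrt(41)) = -42 - 30*sqrt(41)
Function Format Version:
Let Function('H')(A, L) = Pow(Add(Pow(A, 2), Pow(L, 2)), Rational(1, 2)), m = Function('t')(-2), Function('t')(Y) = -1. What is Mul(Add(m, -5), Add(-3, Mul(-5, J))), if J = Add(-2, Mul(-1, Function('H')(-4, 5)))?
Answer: Add(-42, Mul(-30, Pow(41, Rational(1, 2)))) ≈ -234.09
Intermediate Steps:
m = -1
J = Add(-2, Mul(-1, Pow(41, Rational(1, 2)))) (J = Add(-2, Mul(-1, Pow(Add(Pow(-4, 2), Pow(5, 2)), Rational(1, 2)))) = Add(-2, Mul(-1, Pow(Add(16, 25), Rational(1, 2)))) = Add(-2, Mul(-1, Pow(41, Rational(1, 2)))) ≈ -8.4031)
Mul(Add(m, -5), Add(-3, Mul(-5, J))) = Mul(Add(-1, -5), Add(-3, Mul(-5, Add(-2, Mul(-1, Pow(41, Rational(1, 2))))))) = Mul(-6, Add(-3, Add(10, Mul(5, Pow(41, Rational(1, 2)))))) = Mul(-6, Add(7, Mul(5, Pow(41, Rational(1, 2))))) = Add(-42, Mul(-30, Pow(41, Rational(1, 2))))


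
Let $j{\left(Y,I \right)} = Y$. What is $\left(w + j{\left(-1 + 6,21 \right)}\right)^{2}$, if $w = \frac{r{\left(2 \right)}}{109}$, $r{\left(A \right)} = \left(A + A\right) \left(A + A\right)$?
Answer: $\frac{314721}{11881} \approx 26.489$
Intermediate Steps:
$r{\left(A \right)} = 4 A^{2}$ ($r{\left(A \right)} = 2 A 2 A = 4 A^{2}$)
$w = \frac{16}{109}$ ($w = \frac{4 \cdot 2^{2}}{109} = 4 \cdot 4 \cdot \frac{1}{109} = 16 \cdot \frac{1}{109} = \frac{16}{109} \approx 0.14679$)
$\left(w + j{\left(-1 + 6,21 \right)}\right)^{2} = \left(\frac{16}{109} + \left(-1 + 6\right)\right)^{2} = \left(\frac{16}{109} + 5\right)^{2} = \left(\frac{561}{109}\right)^{2} = \frac{314721}{11881}$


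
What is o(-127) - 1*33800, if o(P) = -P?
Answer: -33673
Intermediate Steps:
o(-127) - 1*33800 = -1*(-127) - 1*33800 = 127 - 33800 = -33673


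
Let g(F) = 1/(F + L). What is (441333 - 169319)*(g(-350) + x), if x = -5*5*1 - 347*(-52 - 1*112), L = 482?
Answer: 1021216311899/66 ≈ 1.5473e+10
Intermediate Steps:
g(F) = 1/(482 + F) (g(F) = 1/(F + 482) = 1/(482 + F))
x = 56883 (x = -25*1 - 347*(-52 - 112) = -25 - 347*(-164) = -25 + 56908 = 56883)
(441333 - 169319)*(g(-350) + x) = (441333 - 169319)*(1/(482 - 350) + 56883) = 272014*(1/132 + 56883) = 272014*(7508557/132) = 1021216311899/66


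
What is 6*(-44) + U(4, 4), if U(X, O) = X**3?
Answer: -200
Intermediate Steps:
6*(-44) + U(4, 4) = 6*(-44) + 4**3 = -264 + 64 = -200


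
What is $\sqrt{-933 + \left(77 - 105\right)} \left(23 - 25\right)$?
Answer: $- 62 i \approx - 62.0 i$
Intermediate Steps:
$\sqrt{-933 + \left(77 - 105\right)} \left(23 - 25\right) = \sqrt{-933 - 28} \left(-2\right) = \sqrt{-961} \left(-2\right) = 31 i \left(-2\right) = - 62 i$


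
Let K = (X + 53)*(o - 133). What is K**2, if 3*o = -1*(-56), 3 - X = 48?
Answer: 7529536/9 ≈ 8.3662e+5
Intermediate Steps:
X = -45 (X = 3 - 1*48 = 3 - 48 = -45)
o = 56/3 (o = (-1*(-56))/3 = (1/3)*56 = 56/3 ≈ 18.667)
K = -2744/3 (K = (-45 + 53)*(56/3 - 133) = 8*(-343/3) = -2744/3 ≈ -914.67)
K**2 = (-2744/3)**2 = 7529536/9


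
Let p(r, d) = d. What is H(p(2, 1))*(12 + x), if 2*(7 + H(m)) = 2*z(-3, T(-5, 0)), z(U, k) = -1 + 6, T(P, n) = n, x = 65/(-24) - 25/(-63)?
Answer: -4883/252 ≈ -19.377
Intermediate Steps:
x = -1165/504 (x = 65*(-1/24) - 25*(-1/63) = -65/24 + 25/63 = -1165/504 ≈ -2.3115)
z(U, k) = 5
H(m) = -2 (H(m) = -7 + (2*5)/2 = -7 + (1/2)*10 = -7 + 5 = -2)
H(p(2, 1))*(12 + x) = -2*(12 - 1165/504) = -2*4883/504 = -4883/252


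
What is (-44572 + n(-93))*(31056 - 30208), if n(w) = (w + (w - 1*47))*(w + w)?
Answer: -1046432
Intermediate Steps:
n(w) = 2*w*(-47 + 2*w) (n(w) = (w + (w - 47))*(2*w) = (w + (-47 + w))*(2*w) = (-47 + 2*w)*(2*w) = 2*w*(-47 + 2*w))
(-44572 + n(-93))*(31056 - 30208) = (-44572 + 2*(-93)*(-47 + 2*(-93)))*(31056 - 30208) = (-44572 + 2*(-93)*(-47 - 186))*848 = (-44572 + 2*(-93)*(-233))*848 = (-44572 + 43338)*848 = -1234*848 = -1046432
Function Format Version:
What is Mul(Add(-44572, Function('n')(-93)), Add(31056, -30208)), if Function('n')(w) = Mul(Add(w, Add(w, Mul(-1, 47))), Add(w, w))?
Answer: -1046432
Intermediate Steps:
Function('n')(w) = Mul(2, w, Add(-47, Mul(2, w))) (Function('n')(w) = Mul(Add(w, Add(w, -47)), Mul(2, w)) = Mul(Add(w, Add(-47, w)), Mul(2, w)) = Mul(Add(-47, Mul(2, w)), Mul(2, w)) = Mul(2, w, Add(-47, Mul(2, w))))
Mul(Add(-44572, Function('n')(-93)), Add(31056, -30208)) = Mul(Add(-44572, Mul(2, -93, Add(-47, Mul(2, -93)))), Add(31056, -30208)) = Mul(Add(-44572, Mul(2, -93, Add(-47, -186))), 848) = Mul(Add(-44572, Mul(2, -93, -233)), 848) = Mul(Add(-44572, 43338), 848) = Mul(-1234, 848) = -1046432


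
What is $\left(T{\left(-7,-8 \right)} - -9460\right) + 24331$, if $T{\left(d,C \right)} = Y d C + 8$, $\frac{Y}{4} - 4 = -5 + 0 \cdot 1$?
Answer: $33575$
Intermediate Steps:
$Y = -4$ ($Y = 16 + 4 \left(-5 + 0 \cdot 1\right) = 16 + 4 \left(-5 + 0\right) = 16 + 4 \left(-5\right) = 16 - 20 = -4$)
$T{\left(d,C \right)} = 8 - 4 C d$ ($T{\left(d,C \right)} = - 4 d C + 8 = - 4 C d + 8 = 8 - 4 C d$)
$\left(T{\left(-7,-8 \right)} - -9460\right) + 24331 = \left(\left(8 - \left(-32\right) \left(-7\right)\right) - -9460\right) + 24331 = \left(\left(8 - 224\right) + 9460\right) + 24331 = \left(-216 + 9460\right) + 24331 = 9244 + 24331 = 33575$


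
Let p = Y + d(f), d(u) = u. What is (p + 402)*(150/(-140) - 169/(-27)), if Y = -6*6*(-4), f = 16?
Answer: 551041/189 ≈ 2915.6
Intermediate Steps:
Y = 144 (Y = -36*(-4) = 144)
p = 160 (p = 144 + 16 = 160)
(p + 402)*(150/(-140) - 169/(-27)) = (160 + 402)*(150/(-140) - 169/(-27)) = 562*(150*(-1/140) - 169*(-1/27)) = 562*(-15/14 + 169/27) = 562*(1961/378) = 551041/189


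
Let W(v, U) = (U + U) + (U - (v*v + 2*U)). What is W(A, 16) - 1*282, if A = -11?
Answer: -387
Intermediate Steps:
W(v, U) = U - v² (W(v, U) = 2*U + (U - (v² + 2*U)) = 2*U + (U + (-v² - 2*U)) = 2*U + (-U - v²) = U - v²)
W(A, 16) - 1*282 = (16 - 1*(-11)²) - 1*282 = (16 - 1*121) - 282 = (16 - 121) - 282 = -105 - 282 = -387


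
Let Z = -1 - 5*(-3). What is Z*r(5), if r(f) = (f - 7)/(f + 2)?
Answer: -4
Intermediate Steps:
r(f) = (-7 + f)/(2 + f)
Z = 14 (Z = -1 + 15 = 14)
Z*r(5) = 14*((-7 + 5)/(2 + 5)) = 14*(-2/7) = -4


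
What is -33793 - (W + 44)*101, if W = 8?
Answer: -39045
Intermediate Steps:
-33793 - (W + 44)*101 = -33793 - (8 + 44)*101 = -33793 - 52*101 = -33793 - 1*5252 = -33793 - 5252 = -39045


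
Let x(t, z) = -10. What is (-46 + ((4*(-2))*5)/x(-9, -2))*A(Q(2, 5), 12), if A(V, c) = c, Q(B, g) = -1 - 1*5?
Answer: -504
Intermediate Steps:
Q(B, g) = -6 (Q(B, g) = -1 - 5 = -6)
(-46 + ((4*(-2))*5)/x(-9, -2))*A(Q(2, 5), 12) = (-46 + ((4*(-2))*5)/(-10))*12 = (-46 - 8*5*(-1/10))*12 = (-46 - 40*(-1/10))*12 = (-46 + 4)*12 = -42*12 = -504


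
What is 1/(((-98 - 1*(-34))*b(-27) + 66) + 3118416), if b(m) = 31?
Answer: 1/3116498 ≈ 3.2087e-7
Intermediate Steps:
1/(((-98 - 1*(-34))*b(-27) + 66) + 3118416) = 1/(((-98 - 1*(-34))*31 + 66) + 3118416) = 1/(((-98 + 34)*31 + 66) + 3118416) = 1/((-64*31 + 66) + 3118416) = 1/((-1984 + 66) + 3118416) = 1/(-1918 + 3118416) = 1/3116498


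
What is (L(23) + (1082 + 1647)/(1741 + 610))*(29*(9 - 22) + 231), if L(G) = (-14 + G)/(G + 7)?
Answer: -2507039/11755 ≈ -213.27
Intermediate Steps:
L(G) = (-14 + G)/(7 + G)
(L(23) + (1082 + 1647)/(1741 + 610))*(29*(9 - 22) + 231) = ((-14 + 23)/(7 + 23) + (1082 + 1647)/(1741 + 610))*(29*(9 - 22) + 231) = (9/30 + 2729/2351)*(29*(-13) + 231) = ((1/30)*9 + 2729*(1/2351))*(-377 + 231) = (3/10 + 2729/2351)*(-146) = (34343/23510)*(-146) = -2507039/11755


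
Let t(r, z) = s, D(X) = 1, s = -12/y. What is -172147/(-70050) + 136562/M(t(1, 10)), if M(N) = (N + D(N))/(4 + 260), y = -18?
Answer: 1515281199187/70050 ≈ 2.1631e+7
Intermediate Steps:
s = ⅔ (s = -12/(-18) = -12*(-1/18) = ⅔ ≈ 0.66667)
t(r, z) = ⅔
M(N) = 1/264 + N/264 (M(N) = (N + 1)/(4 + 260) = (1 + N)/264 = (1 + N)*(1/264) = 1/264 + N/264)
-172147/(-70050) + 136562/M(t(1, 10)) = -172147/(-70050) + 136562/(1/264 + (1/264)*(⅔)) = -172147*(-1/70050) + 136562/(1/264 + 1/396) = 172147/70050 + 136562/(5/792) = 172147/70050 + 136562*(792/5) = 172147/70050 + 108157104/5 = 1515281199187/70050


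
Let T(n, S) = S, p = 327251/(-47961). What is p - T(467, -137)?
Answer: 6243406/47961 ≈ 130.18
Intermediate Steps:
p = -327251/47961 (p = 327251*(-1/47961) = -327251/47961 ≈ -6.8233)
p - T(467, -137) = -327251/47961 - 1*(-137) = -327251/47961 + 137 = 6243406/47961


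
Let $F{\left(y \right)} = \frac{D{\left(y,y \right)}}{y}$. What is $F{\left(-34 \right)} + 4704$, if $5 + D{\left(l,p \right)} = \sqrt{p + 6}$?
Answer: $\frac{159941}{34} - \frac{i \sqrt{7}}{17} \approx 4704.1 - 0.15563 i$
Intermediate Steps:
$D{\left(l,p \right)} = -5 + \sqrt{6 + p}$ ($D{\left(l,p \right)} = -5 + \sqrt{p + 6} = -5 + \sqrt{6 + p}$)
$F{\left(y \right)} = \frac{-5 + \sqrt{6 + y}}{y}$
$F{\left(-34 \right)} + 4704 = \frac{-5 + \sqrt{6 - 34}}{-34} + 4704 = - \frac{-5 + \sqrt{-28}}{34} + 4704 = - \frac{-5 + 2 i \sqrt{7}}{34} + 4704 = \left(\frac{5}{34} - \frac{i \sqrt{7}}{17}\right) + 4704 = \frac{159941}{34} - \frac{i \sqrt{7}}{17}$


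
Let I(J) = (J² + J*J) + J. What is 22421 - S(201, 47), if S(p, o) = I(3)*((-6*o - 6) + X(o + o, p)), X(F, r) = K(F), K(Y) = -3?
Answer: 28532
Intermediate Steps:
X(F, r) = -3
I(J) = J + 2*J² (I(J) = (J² + J²) + J = 2*J² + J = J + 2*J²)
S(p, o) = -189 - 126*o (S(p, o) = (3*(1 + 2*3))*((-6*o - 6) - 3) = (3*(1 + 6))*((-6 - 6*o) - 3) = (3*7)*(-9 - 6*o) = 21*(-9 - 6*o) = -189 - 126*o)
22421 - S(201, 47) = 22421 - (-189 - 126*47) = 22421 - (-189 - 5922) = 22421 - 1*(-6111) = 22421 + 6111 = 28532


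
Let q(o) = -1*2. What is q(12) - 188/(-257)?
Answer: -326/257 ≈ -1.2685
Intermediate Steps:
q(o) = -2
q(12) - 188/(-257) = -2 - 188/(-257) = -2 - 188*(-1/257) = -2 + 188/257 = -326/257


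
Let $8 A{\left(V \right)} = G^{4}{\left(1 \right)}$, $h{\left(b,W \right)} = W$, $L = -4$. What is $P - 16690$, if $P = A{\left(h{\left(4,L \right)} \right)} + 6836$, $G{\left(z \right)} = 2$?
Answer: $-9852$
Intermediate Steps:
$A{\left(V \right)} = 2$ ($A{\left(V \right)} = \frac{2^{4}}{8} = \frac{1}{8} \cdot 16 = 2$)
$P = 6838$ ($P = 2 + 6836 = 6838$)
$P - 16690 = 6838 - 16690 = -9852$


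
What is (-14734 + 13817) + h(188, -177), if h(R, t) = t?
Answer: -1094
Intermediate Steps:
(-14734 + 13817) + h(188, -177) = (-14734 + 13817) - 177 = -917 - 177 = -1094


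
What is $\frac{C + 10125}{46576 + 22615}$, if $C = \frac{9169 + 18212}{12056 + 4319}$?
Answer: $\frac{165824256}{1133002625} \approx 0.14636$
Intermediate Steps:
$C = \frac{27381}{16375} \approx 1.6721$
$\frac{C + 10125}{46576 + 22615} = \frac{\frac{27381}{16375} + 10125}{46576 + 22615} = \frac{165824256}{16375 \cdot 69191} = \frac{165824256}{16375} \cdot \frac{1}{69191} = \frac{165824256}{1133002625}$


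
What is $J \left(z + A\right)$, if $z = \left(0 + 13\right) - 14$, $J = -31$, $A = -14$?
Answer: $465$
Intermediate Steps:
$z = -1$ ($z = 13 - 14 = -1$)
$J \left(z + A\right) = - 31 \left(-1 - 14\right) = \left(-31\right) \left(-15\right) = 465$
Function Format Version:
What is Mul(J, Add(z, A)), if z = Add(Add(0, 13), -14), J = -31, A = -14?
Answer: 465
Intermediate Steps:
z = -1 (z = Add(13, -14) = -1)
Mul(J, Add(z, A)) = Mul(-31, Add(-1, -14)) = Mul(-31, -15) = 465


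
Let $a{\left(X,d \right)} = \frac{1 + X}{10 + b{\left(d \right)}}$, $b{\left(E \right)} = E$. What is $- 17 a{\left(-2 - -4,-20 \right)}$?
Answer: $\frac{51}{10} \approx 5.1$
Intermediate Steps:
$a{\left(X,d \right)} = \frac{1 + X}{10 + d}$
$- 17 a{\left(-2 - -4,-20 \right)} = - 17 \frac{1 - -2}{10 - 20} = - 17 \frac{1 + \left(-2 + 4\right)}{-10} = - 17 \left(- \frac{1 + 2}{10}\right) = - 17 \left(\left(- \frac{1}{10}\right) 3\right) = \left(-17\right) \left(- \frac{3}{10}\right) = \frac{51}{10}$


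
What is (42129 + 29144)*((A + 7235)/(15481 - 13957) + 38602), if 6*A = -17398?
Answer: 6289890359275/2286 ≈ 2.7515e+9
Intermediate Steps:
A = -8699/3 (A = (⅙)*(-17398) = -8699/3 ≈ -2899.7)
(42129 + 29144)*((A + 7235)/(15481 - 13957) + 38602) = (42129 + 29144)*((-8699/3 + 7235)/(15481 - 13957) + 38602) = 71273*((13006/3)/1524 + 38602) = 71273*((13006/3)*(1/1524) + 38602) = 71273*(6503/2286 + 38602) = 71273*(88250675/2286) = 6289890359275/2286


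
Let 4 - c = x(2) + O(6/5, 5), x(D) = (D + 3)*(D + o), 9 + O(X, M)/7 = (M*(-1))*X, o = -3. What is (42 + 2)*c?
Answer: 5016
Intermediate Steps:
O(X, M) = -63 - 7*M*X (O(X, M) = -63 + 7*((M*(-1))*X) = -63 + 7*((-M)*X) = -63 + 7*(-M*X) = -63 - 7*M*X)
x(D) = (-3 + D)*(3 + D) (x(D) = (D + 3)*(D - 3) = (3 + D)*(-3 + D) = (-3 + D)*(3 + D))
c = 114 (c = 4 - ((-9 + 2²) + (-63 - 7*5*6/5)) = 4 - ((-9 + 4) + (-63 - 7*5*6*(⅕))) = 4 - (-5 + (-63 - 7*5*6/5)) = 4 - (-5 + (-63 - 42)) = 4 - (-5 - 105) = 4 - 1*(-110) = 4 + 110 = 114)
(42 + 2)*c = (42 + 2)*114 = 44*114 = 5016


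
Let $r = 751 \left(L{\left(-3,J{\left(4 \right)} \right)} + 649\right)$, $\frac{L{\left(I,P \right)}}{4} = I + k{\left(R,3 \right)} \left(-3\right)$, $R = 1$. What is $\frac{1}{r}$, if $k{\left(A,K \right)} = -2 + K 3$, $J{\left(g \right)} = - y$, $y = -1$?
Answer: $\frac{1}{415303} \approx 2.4079 \cdot 10^{-6}$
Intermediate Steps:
$J{\left(g \right)} = 1$ ($J{\left(g \right)} = \left(-1\right) \left(-1\right) = 1$)
$k{\left(A,K \right)} = -2 + 3 K$
$L{\left(I,P \right)} = -84 + 4 I$ ($L{\left(I,P \right)} = 4 \left(I + \left(-2 + 3 \cdot 3\right) \left(-3\right)\right) = 4 \left(I + \left(-2 + 9\right) \left(-3\right)\right) = 4 \left(I + 7 \left(-3\right)\right) = 4 \left(I - 21\right) = 4 \left(-21 + I\right) = -84 + 4 I$)
$r = 415303$ ($r = 751 \left(\left(-84 + 4 \left(-3\right)\right) + 649\right) = 751 \left(\left(-84 - 12\right) + 649\right) = 751 \left(-96 + 649\right) = 751 \cdot 553 = 415303$)
$\frac{1}{r} = \frac{1}{415303}$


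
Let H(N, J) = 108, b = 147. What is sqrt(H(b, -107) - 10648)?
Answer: 2*I*sqrt(2635) ≈ 102.66*I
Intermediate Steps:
sqrt(H(b, -107) - 10648) = sqrt(108 - 10648) = sqrt(-10540) = 2*I*sqrt(2635)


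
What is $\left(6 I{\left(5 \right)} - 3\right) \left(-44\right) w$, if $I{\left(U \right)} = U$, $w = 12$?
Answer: $-14256$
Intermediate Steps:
$\left(6 I{\left(5 \right)} - 3\right) \left(-44\right) w = \left(6 \cdot 5 - 3\right) \left(-44\right) 12 = \left(30 - 3\right) \left(-44\right) 12 = 27 \left(-44\right) 12 = \left(-1188\right) 12 = -14256$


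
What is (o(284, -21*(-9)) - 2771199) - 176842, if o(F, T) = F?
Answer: -2947757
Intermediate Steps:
(o(284, -21*(-9)) - 2771199) - 176842 = (284 - 2771199) - 176842 = -2770915 - 176842 = -2947757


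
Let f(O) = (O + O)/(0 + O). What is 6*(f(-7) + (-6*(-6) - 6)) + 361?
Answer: 553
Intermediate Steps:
f(O) = 2 (f(O) = (2*O)/O = 2)
6*(f(-7) + (-6*(-6) - 6)) + 361 = 6*(2 + (-6*(-6) - 6)) + 361 = 6*(2 + (36 - 6)) + 361 = 6*(2 + 30) + 361 = 6*32 + 361 = 192 + 361 = 553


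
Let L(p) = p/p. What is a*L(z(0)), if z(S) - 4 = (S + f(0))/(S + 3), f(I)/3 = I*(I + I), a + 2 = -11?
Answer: -13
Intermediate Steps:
a = -13 (a = -2 - 11 = -13)
f(I) = 6*I² (f(I) = 3*(I*(I + I)) = 3*(I*(2*I)) = 3*(2*I²) = 6*I²)
z(S) = 4 + S/(3 + S) (z(S) = 4 + (S + 6*0²)/(S + 3) = 4 + (S + 6*0)/(3 + S) = 4 + (S + 0)/(3 + S) = 4 + S/(3 + S))
L(p) = 1
a*L(z(0)) = -13*1 = -13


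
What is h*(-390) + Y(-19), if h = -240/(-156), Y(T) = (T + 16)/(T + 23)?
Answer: -2403/4 ≈ -600.75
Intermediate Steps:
Y(T) = (16 + T)/(23 + T)
h = 20/13 (h = -240*(-1/156) = 20/13 ≈ 1.5385)
h*(-390) + Y(-19) = (20/13)*(-390) + (16 - 19)/(23 - 19) = -600 - 3/4 = -2403/4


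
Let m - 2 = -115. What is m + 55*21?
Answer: 1042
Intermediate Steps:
m = -113 (m = 2 - 115 = -113)
m + 55*21 = -113 + 55*21 = -113 + 1155 = 1042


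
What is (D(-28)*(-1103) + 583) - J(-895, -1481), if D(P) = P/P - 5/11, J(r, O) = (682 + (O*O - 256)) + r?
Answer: -24122017/11 ≈ -2.1929e+6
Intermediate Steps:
J(r, O) = 426 + r + O² (J(r, O) = (682 + (O² - 256)) + r = (682 + (-256 + O²)) + r = (426 + O²) + r = 426 + r + O²)
D(P) = 6/11 (D(P) = 1 - 5*1/11 = 1 - 5/11 = 6/11)
(D(-28)*(-1103) + 583) - J(-895, -1481) = ((6/11)*(-1103) + 583) - (426 - 895 + (-1481)²) = (-6618/11 + 583) - (426 - 895 + 2193361) = -205/11 - 1*2192892 = -205/11 - 2192892 = -24122017/11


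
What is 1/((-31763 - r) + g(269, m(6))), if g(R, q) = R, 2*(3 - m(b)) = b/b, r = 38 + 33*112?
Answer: -1/35228 ≈ -2.8387e-5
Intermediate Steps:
r = 3734 (r = 38 + 3696 = 3734)
m(b) = 5/2 (m(b) = 3 - b/(2*b) = 3 - ½*1 = 3 - ½ = 5/2)
1/((-31763 - r) + g(269, m(6))) = 1/((-31763 - 1*3734) + 269) = 1/((-31763 - 3734) + 269) = 1/(-35497 + 269) = 1/(-35228) = -1/35228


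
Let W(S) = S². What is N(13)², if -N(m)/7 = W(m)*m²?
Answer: 39970805329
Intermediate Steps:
N(m) = -7*m⁴ (N(m) = -7*m²*m² = -7*m⁴)
N(13)² = (-7*13⁴)² = (-7*28561)² = (-199927)² = 39970805329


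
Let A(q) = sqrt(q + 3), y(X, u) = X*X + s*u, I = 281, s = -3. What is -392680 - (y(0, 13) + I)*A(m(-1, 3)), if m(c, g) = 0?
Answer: -392680 - 242*sqrt(3) ≈ -3.9310e+5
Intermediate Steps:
y(X, u) = X**2 - 3*u (y(X, u) = X*X - 3*u = X**2 - 3*u)
A(q) = sqrt(3 + q)
-392680 - (y(0, 13) + I)*A(m(-1, 3)) = -392680 - ((0**2 - 3*13) + 281)*sqrt(3 + 0) = -392680 - ((0 - 39) + 281)*sqrt(3) = -392680 - (-39 + 281)*sqrt(3) = -392680 - 242*sqrt(3)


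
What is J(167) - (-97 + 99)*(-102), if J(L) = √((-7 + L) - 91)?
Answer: 204 + √69 ≈ 212.31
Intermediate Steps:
J(L) = √(-98 + L)
J(167) - (-97 + 99)*(-102) = √(-98 + 167) - (-97 + 99)*(-102) = √69 - 2*(-102) = √69 - 1*(-204) = √69 + 204 = 204 + √69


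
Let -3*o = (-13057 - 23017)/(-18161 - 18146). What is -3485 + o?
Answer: -379625759/108921 ≈ -3485.3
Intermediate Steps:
o = -36074/108921 (o = -(-13057 - 23017)/(3*(-18161 - 18146)) = -(-36074)/(3*(-36307)) = -(-36074)*(-1)/(3*36307) = -1/3*36074/36307 = -36074/108921 ≈ -0.33119)
-3485 + o = -3485 - 36074/108921 = -379625759/108921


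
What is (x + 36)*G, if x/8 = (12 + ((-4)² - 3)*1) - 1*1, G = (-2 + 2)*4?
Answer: 0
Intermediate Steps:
G = 0 (G = 0*4 = 0)
x = 192 (x = 8*((12 + ((-4)² - 3)*1) - 1*1) = 8*((12 + (16 - 3)*1) - 1) = 8*((12 + 13*1) - 1) = 8*((12 + 13) - 1) = 8*(25 - 1) = 8*24 = 192)
(x + 36)*G = (192 + 36)*0 = 228*0 = 0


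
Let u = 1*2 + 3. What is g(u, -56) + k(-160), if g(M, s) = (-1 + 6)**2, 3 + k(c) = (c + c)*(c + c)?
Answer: 102422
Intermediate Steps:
k(c) = -3 + 4*c**2 (k(c) = -3 + (c + c)*(c + c) = -3 + (2*c)*(2*c) = -3 + 4*c**2)
u = 5 (u = 2 + 3 = 5)
g(M, s) = 25 (g(M, s) = 5**2 = 25)
g(u, -56) + k(-160) = 25 + (-3 + 4*(-160)**2) = 25 + (-3 + 4*25600) = 25 + (-3 + 102400) = 25 + 102397 = 102422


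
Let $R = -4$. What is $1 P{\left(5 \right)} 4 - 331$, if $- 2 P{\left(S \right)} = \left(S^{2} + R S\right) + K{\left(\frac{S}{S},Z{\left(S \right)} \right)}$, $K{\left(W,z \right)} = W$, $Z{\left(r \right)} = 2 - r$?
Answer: $-343$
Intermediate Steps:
$P{\left(S \right)} = - \frac{1}{2} + 2 S - \frac{S^{2}}{2}$ ($P{\left(S \right)} = - \frac{\left(S^{2} - 4 S\right) + \frac{S}{S}}{2} = - \frac{\left(S^{2} - 4 S\right) + 1}{2} = - \frac{1 + S^{2} - 4 S}{2} = - \frac{1}{2} + 2 S - \frac{S^{2}}{2}$)
$1 P{\left(5 \right)} 4 - 331 = 1 \left(- \frac{1}{2} + 2 \cdot 5 - \frac{5^{2}}{2}\right) 4 - 331 = 1 \left(- \frac{1}{2} + 10 - \frac{25}{2}\right) 4 - 331 = 1 \left(-3\right) 4 - 331 = \left(-3\right) 4 - 331 = -12 - 331 = -343$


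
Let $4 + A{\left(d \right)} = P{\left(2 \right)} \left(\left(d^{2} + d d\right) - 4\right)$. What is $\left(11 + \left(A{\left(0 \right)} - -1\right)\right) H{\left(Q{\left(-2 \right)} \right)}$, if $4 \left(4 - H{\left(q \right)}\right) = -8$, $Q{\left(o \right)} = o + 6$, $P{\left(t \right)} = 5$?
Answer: $-72$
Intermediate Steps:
$Q{\left(o \right)} = 6 + o$
$H{\left(q \right)} = 6$ ($H{\left(q \right)} = 4 - -2 = 4 + 2 = 6$)
$A{\left(d \right)} = -24 + 10 d^{2}$ ($A{\left(d \right)} = -4 + 5 \left(\left(d^{2} + d d\right) - 4\right) = -4 + 5 \left(\left(d^{2} + d^{2}\right) - 4\right) = -4 + 5 \left(2 d^{2} - 4\right) = -4 + 5 \left(-4 + 2 d^{2}\right) = -4 + \left(-20 + 10 d^{2}\right) = -24 + 10 d^{2}$)
$\left(11 + \left(A{\left(0 \right)} - -1\right)\right) H{\left(Q{\left(-2 \right)} \right)} = \left(11 - \left(23 + 0\right)\right) 6 = \left(11 + \left(\left(-24 + 10 \cdot 0\right) + 1\right)\right) 6 = \left(11 + \left(\left(-24 + 0\right) + 1\right)\right) 6 = \left(11 + \left(-24 + 1\right)\right) 6 = \left(11 - 23\right) 6 = \left(-12\right) 6 = -72$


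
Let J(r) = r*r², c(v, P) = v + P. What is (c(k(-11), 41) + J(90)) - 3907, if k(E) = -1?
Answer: 725133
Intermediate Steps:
c(v, P) = P + v
J(r) = r³
(c(k(-11), 41) + J(90)) - 3907 = ((41 - 1) + 90³) - 3907 = (40 + 729000) - 3907 = 729040 - 3907 = 725133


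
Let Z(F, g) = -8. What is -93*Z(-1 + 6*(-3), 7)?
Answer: 744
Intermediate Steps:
-93*Z(-1 + 6*(-3), 7) = -93*(-8) = 744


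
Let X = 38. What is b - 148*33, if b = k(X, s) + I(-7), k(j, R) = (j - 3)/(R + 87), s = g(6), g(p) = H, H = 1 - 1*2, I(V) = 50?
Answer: -415689/86 ≈ -4833.6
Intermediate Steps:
H = -1 (H = 1 - 2 = -1)
g(p) = -1
s = -1
k(j, R) = (-3 + j)/(87 + R)
b = 4335/86 (b = (-3 + 38)/(87 - 1) + 50 = 35/86 + 50 = 4335/86 ≈ 50.407)
b - 148*33 = 4335/86 - 148*33 = 4335/86 - 1*4884 = 4335/86 - 4884 = -415689/86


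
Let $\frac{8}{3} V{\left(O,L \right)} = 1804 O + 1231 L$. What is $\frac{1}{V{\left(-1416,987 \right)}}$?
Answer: $- \frac{8}{4018401} \approx -1.9908 \cdot 10^{-6}$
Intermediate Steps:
$V{\left(O,L \right)} = \frac{1353 O}{2} + \frac{3693 L}{8}$ ($V{\left(O,L \right)} = \frac{3 \left(1804 O + 1231 L\right)}{8} = \frac{3 \left(1231 L + 1804 O\right)}{8} = \frac{1353 O}{2} + \frac{3693 L}{8}$)
$\frac{1}{V{\left(-1416,987 \right)}} = \frac{1}{\frac{1353}{2} \left(-1416\right) + \frac{3693}{8} \cdot 987} = \frac{1}{-957924 + \frac{3644991}{8}} = \frac{1}{- \frac{4018401}{8}} = - \frac{8}{4018401}$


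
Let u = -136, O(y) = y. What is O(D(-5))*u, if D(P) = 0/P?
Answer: 0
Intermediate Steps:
D(P) = 0
O(D(-5))*u = 0*(-136) = 0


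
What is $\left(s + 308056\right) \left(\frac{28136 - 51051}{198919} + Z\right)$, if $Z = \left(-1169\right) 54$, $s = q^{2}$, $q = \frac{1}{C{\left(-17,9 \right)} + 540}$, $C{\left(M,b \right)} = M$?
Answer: $- \frac{1058079695824816359125}{54410115151} \approx -1.9446 \cdot 10^{10}$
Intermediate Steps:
$q = \frac{1}{523}$ ($q = \frac{1}{-17 + 540} = \frac{1}{523} \approx 0.001912$)
$s = \frac{1}{273529}$ ($s = \left(\frac{1}{523}\right)^{2} = \frac{1}{273529} \approx 3.6559 \cdot 10^{-6}$)
$Z = -63126$
$\left(s + 308056\right) \left(\frac{28136 - 51051}{198919} + Z\right) = \left(\frac{1}{273529} + 308056\right) \left(\frac{28136 - 51051}{198919} - 63126\right) = \frac{84262249625 \left(\left(28136 - 51051\right) \frac{1}{198919} - 63126\right)}{273529} = \frac{84262249625 \left(\left(-22915\right) \frac{1}{198919} - 63126\right)}{273529} = \frac{84262249625 \left(- \frac{22915}{198919} - 63126\right)}{273529} = \frac{84262249625}{273529} \left(- \frac{12556983709}{198919}\right) = - \frac{1058079695824816359125}{54410115151}$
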